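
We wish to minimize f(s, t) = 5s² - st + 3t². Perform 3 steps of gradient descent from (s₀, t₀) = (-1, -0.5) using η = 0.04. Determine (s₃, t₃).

(-0.24704, -0.276992)

∇f = (10s - t, -s + 6t)
(s₁, t₁) = (-1, -0.5) − 0.04·(-9.5, -2) = (-0.62, -0.42)
(s₂, t₂) = (-0.62, -0.42) − 0.04·(-5.78, -1.9) = (-0.3888, -0.344)
(s₃, t₃) = (-0.3888, -0.344) − 0.04·(-3.544, -1.6752) = (-0.24704, -0.276992)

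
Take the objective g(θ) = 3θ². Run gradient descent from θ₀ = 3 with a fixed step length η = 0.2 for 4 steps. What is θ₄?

0.0048

g′(θ) = 6θ
θ₁ = 3 − 0.2·18 = -0.6
θ₂ = -0.6 − 0.2·(-3.6) = 0.12
θ₃ = 0.12 − 0.2·0.72 = -0.024
θ₄ = -0.024 − 0.2·(-0.144) = 0.0048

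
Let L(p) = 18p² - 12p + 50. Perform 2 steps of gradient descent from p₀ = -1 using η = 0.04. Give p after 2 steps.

L′(p) = 36p - 12
p₁ = -1 − 0.04·(-48) = 0.92
p₂ = 0.92 − 0.04·21.12 = 0.0752

0.0752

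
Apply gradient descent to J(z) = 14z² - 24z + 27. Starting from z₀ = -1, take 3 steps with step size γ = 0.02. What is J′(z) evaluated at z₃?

-4.429568

J′(z) = 28z - 24
z₁ = -1 − 0.02·(-52) = 0.04
z₂ = 0.04 − 0.02·(-22.88) = 0.4976
z₃ = 0.4976 − 0.02·(-10.0672) = 0.698944
J′(z) at (0.698944) = -4.429568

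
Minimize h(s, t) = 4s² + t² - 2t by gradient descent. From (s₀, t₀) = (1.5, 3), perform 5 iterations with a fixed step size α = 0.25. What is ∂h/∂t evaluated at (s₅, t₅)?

0.125

∇h = (8s, 2t - 2)
Step 1: at (1.5, 3), ∇h = (12, 4) → (1.5, 3) − 0.25·(12, 4) = (-1.5, 2)
Step 2: at (-1.5, 2), ∇h = (-12, 2) → (-1.5, 2) − 0.25·(-12, 2) = (1.5, 1.5)
Step 3: at (1.5, 1.5), ∇h = (12, 1) → (1.5, 1.5) − 0.25·(12, 1) = (-1.5, 1.25)
Step 4: at (-1.5, 1.25), ∇h = (-12, 0.5) → (-1.5, 1.25) − 0.25·(-12, 0.5) = (1.5, 1.125)
Step 5: at (1.5, 1.125), ∇h = (12, 0.25) → (1.5, 1.125) − 0.25·(12, 0.25) = (-1.5, 1.0625)
∂h/∂t at (-1.5, 1.0625) = 0.125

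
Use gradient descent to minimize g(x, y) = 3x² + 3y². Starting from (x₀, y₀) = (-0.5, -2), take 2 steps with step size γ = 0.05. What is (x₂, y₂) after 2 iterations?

(-0.245, -0.98)

∇g = (6x, 6y)
(x₁, y₁) = (-0.5, -2) − 0.05·(-3, -12) = (-0.35, -1.4)
(x₂, y₂) = (-0.35, -1.4) − 0.05·(-2.1, -8.4) = (-0.245, -0.98)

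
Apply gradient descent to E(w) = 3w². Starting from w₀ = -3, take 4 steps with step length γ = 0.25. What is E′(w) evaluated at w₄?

E′(w) = 6w
w₁ = -3 − 0.25·(-18) = 1.5
w₂ = 1.5 − 0.25·9 = -0.75
w₃ = -0.75 − 0.25·(-4.5) = 0.375
w₄ = 0.375 − 0.25·2.25 = -0.1875
E′(w) at (-0.1875) = -1.125

-1.125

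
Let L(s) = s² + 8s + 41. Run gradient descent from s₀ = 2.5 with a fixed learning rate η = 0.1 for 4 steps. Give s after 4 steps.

-1.3376

L′(s) = 2s + 8
Step 1: L′(2.5) = 13; s₁ = 2.5 − 0.1·13 = 1.2
Step 2: L′(1.2) = 10.4; s₂ = 1.2 − 0.1·10.4 = 0.16
Step 3: L′(0.16) = 8.32; s₃ = 0.16 − 0.1·8.32 = -0.672
Step 4: L′(-0.672) = 6.656; s₄ = -0.672 − 0.1·6.656 = -1.3376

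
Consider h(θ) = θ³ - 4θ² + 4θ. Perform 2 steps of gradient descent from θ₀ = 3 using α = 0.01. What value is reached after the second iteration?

h′(θ) = 3θ² - 8θ + 4
θ₁ = 3 − 0.01·7 = 2.93
θ₂ = 2.93 − 0.01·6.3147 = 2.866853

2.866853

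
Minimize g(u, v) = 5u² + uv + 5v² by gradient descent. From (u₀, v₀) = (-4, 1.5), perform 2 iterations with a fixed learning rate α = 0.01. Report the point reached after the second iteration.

∇g = (10u + v, u + 10v)
(u₁, v₁) = (-4, 1.5) − 0.01·(-38.5, 11) = (-3.615, 1.39)
(u₂, v₂) = (-3.615, 1.39) − 0.01·(-34.76, 10.285) = (-3.2674, 1.28715)

(-3.2674, 1.28715)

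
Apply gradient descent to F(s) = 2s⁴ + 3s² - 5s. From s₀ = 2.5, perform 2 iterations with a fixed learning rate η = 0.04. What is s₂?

F′(s) = 8s³ + 6s - 5
s₁ = 2.5 − 0.04·135 = -2.9
s₂ = -2.9 − 0.04·(-217.512) = 5.80048

5.80048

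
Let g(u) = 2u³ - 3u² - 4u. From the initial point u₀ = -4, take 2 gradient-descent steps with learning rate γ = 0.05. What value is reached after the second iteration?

g′(u) = 6u² - 6u - 4
u₁ = -4 − 0.05·116 = -9.8
u₂ = -9.8 − 0.05·631.04 = -41.352

-41.352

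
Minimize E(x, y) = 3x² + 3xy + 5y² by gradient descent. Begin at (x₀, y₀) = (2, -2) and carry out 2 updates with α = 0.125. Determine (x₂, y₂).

∇E = (6x + 3y, 3x + 10y)
(x₁, y₁) = (2, -2) − 0.125·(6, -14) = (1.25, -0.25)
(x₂, y₂) = (1.25, -0.25) − 0.125·(6.75, 1.25) = (0.40625, -0.40625)

(0.40625, -0.40625)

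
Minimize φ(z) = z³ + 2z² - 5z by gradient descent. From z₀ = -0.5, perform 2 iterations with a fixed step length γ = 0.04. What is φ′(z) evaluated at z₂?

-5.06908125

φ′(z) = 3z² + 4z - 5
z₁ = -0.5 − 0.04·(-6.25) = -0.25
z₂ = -0.25 − 0.04·(-5.8125) = -0.0175
φ′(z) at (-0.0175) = -5.06908125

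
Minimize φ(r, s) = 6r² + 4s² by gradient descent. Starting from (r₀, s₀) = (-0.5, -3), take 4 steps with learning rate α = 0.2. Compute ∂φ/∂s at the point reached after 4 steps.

∇φ = (12r, 8s)
(r₁, s₁) = (-0.5, -3) − 0.2·(-6, -24) = (0.7, 1.8)
(r₂, s₂) = (0.7, 1.8) − 0.2·(8.4, 14.4) = (-0.98, -1.08)
(r₃, s₃) = (-0.98, -1.08) − 0.2·(-11.76, -8.64) = (1.372, 0.648)
(r₄, s₄) = (1.372, 0.648) − 0.2·(16.464, 5.184) = (-1.9208, -0.3888)
∂φ/∂s at (-1.9208, -0.3888) = -3.1104

-3.1104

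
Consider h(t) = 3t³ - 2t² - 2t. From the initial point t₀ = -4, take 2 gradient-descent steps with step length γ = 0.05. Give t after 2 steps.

h′(t) = 9t² - 4t - 2
t₁ = -4 − 0.05·158 = -11.9
t₂ = -11.9 − 0.05·1320.09 = -77.9045

-77.9045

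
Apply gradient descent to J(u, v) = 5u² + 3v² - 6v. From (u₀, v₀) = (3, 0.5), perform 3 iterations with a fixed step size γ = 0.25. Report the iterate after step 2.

(6.75, 0.875)

∇J = (10u, 6v - 6)
Step 1: at (3, 0.5), ∇J = (30, -3) → (3, 0.5) − 0.25·(30, -3) = (-4.5, 1.25)
Step 2: at (-4.5, 1.25), ∇J = (-45, 1.5) → (-4.5, 1.25) − 0.25·(-45, 1.5) = (6.75, 0.875)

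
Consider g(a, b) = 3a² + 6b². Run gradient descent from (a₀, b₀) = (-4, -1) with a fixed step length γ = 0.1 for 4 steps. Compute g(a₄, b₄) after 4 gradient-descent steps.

0.03147264

∇g = (6a, 12b)
(a₁, b₁) = (-4, -1) − 0.1·(-24, -12) = (-1.6, 0.2)
(a₂, b₂) = (-1.6, 0.2) − 0.1·(-9.6, 2.4) = (-0.64, -0.04)
(a₃, b₃) = (-0.64, -0.04) − 0.1·(-3.84, -0.48) = (-0.256, 0.008)
(a₄, b₄) = (-0.256, 0.008) − 0.1·(-1.536, 0.096) = (-0.1024, -0.0016)
g(-0.1024, -0.0016) = 0.03147264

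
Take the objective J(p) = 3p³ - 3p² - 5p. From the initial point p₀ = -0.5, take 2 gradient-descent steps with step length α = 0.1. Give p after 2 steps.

J′(p) = 9p² - 6p - 5
Step 1: J′(-0.5) = 0.25; p₁ = -0.5 − 0.1·0.25 = -0.525
Step 2: J′(-0.525) = 0.630625; p₂ = -0.525 − 0.1·0.630625 = -0.5880625

-0.5880625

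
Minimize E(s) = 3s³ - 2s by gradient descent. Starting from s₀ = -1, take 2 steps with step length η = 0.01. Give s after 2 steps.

E′(s) = 9s² - 2
s₁ = -1 − 0.01·7 = -1.07
s₂ = -1.07 − 0.01·8.3041 = -1.153041

-1.153041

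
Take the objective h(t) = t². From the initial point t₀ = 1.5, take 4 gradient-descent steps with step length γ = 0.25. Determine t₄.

h′(t) = 2t
Step 1: h′(1.5) = 3; t₁ = 1.5 − 0.25·3 = 0.75
Step 2: h′(0.75) = 1.5; t₂ = 0.75 − 0.25·1.5 = 0.375
Step 3: h′(0.375) = 0.75; t₃ = 0.375 − 0.25·0.75 = 0.1875
Step 4: h′(0.1875) = 0.375; t₄ = 0.1875 − 0.25·0.375 = 0.09375

0.09375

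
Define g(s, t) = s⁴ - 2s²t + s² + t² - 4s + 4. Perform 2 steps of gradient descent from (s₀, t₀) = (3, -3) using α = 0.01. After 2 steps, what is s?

∇g = (4s³ - 4st + 2s - 4, -2s² + 2t)
Step 1: at (3, -3), ∇g = (146, -24) → (3, -3) − 0.01·(146, -24) = (1.54, -2.76)
Step 2: at (1.54, -2.76), ∇g = (30.690656, -10.2632) → (1.54, -2.76) − 0.01·(30.690656, -10.2632) = (1.23309344, -2.657368)
s = 1.23309344

1.23309344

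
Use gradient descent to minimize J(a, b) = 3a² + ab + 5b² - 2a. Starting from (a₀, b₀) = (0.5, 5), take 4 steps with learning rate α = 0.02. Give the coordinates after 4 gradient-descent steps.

(0.19646024, 2.0285912)

∇J = (6a + b - 2, a + 10b)
Step 1: at (0.5, 5), ∇J = (6, 50.5) → (0.5, 5) − 0.02·(6, 50.5) = (0.38, 3.99)
Step 2: at (0.38, 3.99), ∇J = (4.27, 40.28) → (0.38, 3.99) − 0.02·(4.27, 40.28) = (0.2946, 3.1844)
Step 3: at (0.2946, 3.1844), ∇J = (2.952, 32.1386) → (0.2946, 3.1844) − 0.02·(2.952, 32.1386) = (0.23556, 2.541628)
Step 4: at (0.23556, 2.541628), ∇J = (1.954988, 25.65184) → (0.23556, 2.541628) − 0.02·(1.954988, 25.65184) = (0.19646024, 2.0285912)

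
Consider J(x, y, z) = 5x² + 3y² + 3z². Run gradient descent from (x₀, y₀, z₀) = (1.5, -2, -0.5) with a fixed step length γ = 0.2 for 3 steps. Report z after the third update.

0.004

∇J = (10x, 6y, 6z)
Step 1: at (1.5, -2, -0.5), ∇J = (15, -12, -3) → (1.5, -2, -0.5) − 0.2·(15, -12, -3) = (-1.5, 0.4, 0.1)
Step 2: at (-1.5, 0.4, 0.1), ∇J = (-15, 2.4, 0.6) → (-1.5, 0.4, 0.1) − 0.2·(-15, 2.4, 0.6) = (1.5, -0.08, -0.02)
Step 3: at (1.5, -0.08, -0.02), ∇J = (15, -0.48, -0.12) → (1.5, -0.08, -0.02) − 0.2·(15, -0.48, -0.12) = (-1.5, 0.016, 0.004)
z = 0.004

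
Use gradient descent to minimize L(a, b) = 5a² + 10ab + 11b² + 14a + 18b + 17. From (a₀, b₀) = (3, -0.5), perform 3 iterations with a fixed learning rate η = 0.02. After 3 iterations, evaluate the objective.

23.410565682176

∇L = (10a + 10b + 14, 10a + 22b + 18)
(a₁, b₁) = (3, -0.5) − 0.02·(39, 37) = (2.22, -1.24)
(a₂, b₂) = (2.22, -1.24) − 0.02·(23.8, 12.92) = (1.744, -1.4984)
(a₃, b₃) = (1.744, -1.4984) − 0.02·(16.456, 2.4752) = (1.41488, -1.547904)
L(1.41488, -1.547904) = 23.410565682176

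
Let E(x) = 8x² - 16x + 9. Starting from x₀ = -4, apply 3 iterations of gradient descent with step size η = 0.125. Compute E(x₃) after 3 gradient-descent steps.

201

E′(x) = 16x - 16
Step 1: E′(-4) = -80; x₁ = -4 − 0.125·(-80) = 6
Step 2: E′(6) = 80; x₂ = 6 − 0.125·80 = -4
Step 3: E′(-4) = -80; x₃ = -4 − 0.125·(-80) = 6
E(6) = 201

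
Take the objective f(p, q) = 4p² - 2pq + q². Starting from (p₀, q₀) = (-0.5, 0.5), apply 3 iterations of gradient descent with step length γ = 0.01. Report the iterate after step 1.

(-0.45, 0.48)

∇f = (8p - 2q, -2p + 2q)
Step 1: at (-0.5, 0.5), ∇f = (-5, 2) → (-0.5, 0.5) − 0.01·(-5, 2) = (-0.45, 0.48)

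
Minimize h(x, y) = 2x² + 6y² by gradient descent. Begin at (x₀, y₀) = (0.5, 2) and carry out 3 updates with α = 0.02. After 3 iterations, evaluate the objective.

∇h = (4x, 12y)
Step 1: at (0.5, 2), ∇h = (2, 24) → (0.5, 2) − 0.02·(2, 24) = (0.46, 1.52)
Step 2: at (0.46, 1.52), ∇h = (1.84, 18.24) → (0.46, 1.52) − 0.02·(1.84, 18.24) = (0.4232, 1.1552)
Step 3: at (0.4232, 1.1552), ∇h = (1.6928, 13.8624) → (0.4232, 1.1552) − 0.02·(1.6928, 13.8624) = (0.389344, 0.877952)
h(0.389344, 0.877952) = 4.927975786496

4.927975786496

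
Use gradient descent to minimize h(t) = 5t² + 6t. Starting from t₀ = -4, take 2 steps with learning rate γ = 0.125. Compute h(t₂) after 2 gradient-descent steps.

-1.57421875

h′(t) = 10t + 6
Step 1: h′(-4) = -34; t₁ = -4 − 0.125·(-34) = 0.25
Step 2: h′(0.25) = 8.5; t₂ = 0.25 − 0.125·8.5 = -0.8125
h(-0.8125) = -1.57421875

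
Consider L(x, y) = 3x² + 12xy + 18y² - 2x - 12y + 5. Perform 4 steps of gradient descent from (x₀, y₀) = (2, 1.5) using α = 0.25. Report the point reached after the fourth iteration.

∇L = (6x + 12y - 2, 12x + 36y - 12)
(x₁, y₁) = (2, 1.5) − 0.25·(28, 66) = (-5, -15)
(x₂, y₂) = (-5, -15) − 0.25·(-212, -612) = (48, 138)
(x₃, y₃) = (48, 138) − 0.25·(1942, 5532) = (-437.5, -1245)
(x₄, y₄) = (-437.5, -1245) − 0.25·(-17567, -50082) = (3954.25, 11275.5)

(3954.25, 11275.5)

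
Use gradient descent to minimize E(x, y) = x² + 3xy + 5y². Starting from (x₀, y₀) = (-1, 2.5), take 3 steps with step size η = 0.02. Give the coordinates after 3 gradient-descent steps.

∇E = (2x + 3y, 3x + 10y)
Step 1: at (-1, 2.5), ∇E = (5.5, 22) → (-1, 2.5) − 0.02·(5.5, 22) = (-1.11, 2.06)
Step 2: at (-1.11, 2.06), ∇E = (3.96, 17.27) → (-1.11, 2.06) − 0.02·(3.96, 17.27) = (-1.1892, 1.7146)
Step 3: at (-1.1892, 1.7146), ∇E = (2.7654, 13.5784) → (-1.1892, 1.7146) − 0.02·(2.7654, 13.5784) = (-1.244508, 1.443032)

(-1.244508, 1.443032)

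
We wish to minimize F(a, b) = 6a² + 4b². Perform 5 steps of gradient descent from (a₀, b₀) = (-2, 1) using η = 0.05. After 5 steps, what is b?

∇F = (12a, 8b)
(a₁, b₁) = (-2, 1) − 0.05·(-24, 8) = (-0.8, 0.6)
(a₂, b₂) = (-0.8, 0.6) − 0.05·(-9.6, 4.8) = (-0.32, 0.36)
(a₃, b₃) = (-0.32, 0.36) − 0.05·(-3.84, 2.88) = (-0.128, 0.216)
(a₄, b₄) = (-0.128, 0.216) − 0.05·(-1.536, 1.728) = (-0.0512, 0.1296)
(a₅, b₅) = (-0.0512, 0.1296) − 0.05·(-0.6144, 1.0368) = (-0.02048, 0.07776)
b = 0.07776

0.07776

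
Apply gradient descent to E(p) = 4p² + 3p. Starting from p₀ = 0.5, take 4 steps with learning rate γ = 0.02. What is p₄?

E′(p) = 8p + 3
Step 1: E′(0.5) = 7; p₁ = 0.5 − 0.02·7 = 0.36
Step 2: E′(0.36) = 5.88; p₂ = 0.36 − 0.02·5.88 = 0.2424
Step 3: E′(0.2424) = 4.9392; p₃ = 0.2424 − 0.02·4.9392 = 0.143616
Step 4: E′(0.143616) = 4.148928; p₄ = 0.143616 − 0.02·4.148928 = 0.06063744

0.06063744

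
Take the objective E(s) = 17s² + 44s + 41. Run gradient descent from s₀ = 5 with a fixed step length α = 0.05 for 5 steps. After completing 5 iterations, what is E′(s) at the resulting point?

-35.96698

E′(s) = 34s + 44
s₁ = 5 − 0.05·214 = -5.7
s₂ = -5.7 − 0.05·(-149.8) = 1.79
s₃ = 1.79 − 0.05·104.86 = -3.453
s₄ = -3.453 − 0.05·(-73.402) = 0.2171
s₅ = 0.2171 − 0.05·51.3814 = -2.35197
E′(s) at (-2.35197) = -35.96698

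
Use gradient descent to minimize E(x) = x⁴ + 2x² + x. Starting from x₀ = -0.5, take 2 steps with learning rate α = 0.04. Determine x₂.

E′(x) = 4x³ + 4x + 1
Step 1: E′(-0.5) = -1.5; x₁ = -0.5 − 0.04·(-1.5) = -0.44
Step 2: E′(-0.44) = -1.100736; x₂ = -0.44 − 0.04·(-1.100736) = -0.39597056

-0.39597056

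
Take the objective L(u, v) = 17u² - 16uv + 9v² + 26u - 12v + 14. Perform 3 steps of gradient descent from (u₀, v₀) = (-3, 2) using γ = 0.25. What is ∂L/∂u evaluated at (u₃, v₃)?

∇L = (34u - 16v + 26, -16u + 18v - 12)
Step 1: at (-3, 2), ∇L = (-108, 72) → (-3, 2) − 0.25·(-108, 72) = (24, -16)
Step 2: at (24, -16), ∇L = (1098, -684) → (24, -16) − 0.25·(1098, -684) = (-250.5, 155)
Step 3: at (-250.5, 155), ∇L = (-10971, 6786) → (-250.5, 155) − 0.25·(-10971, 6786) = (2492.25, -1541.5)
∂L/∂u at (2492.25, -1541.5) = 109426.5

109426.5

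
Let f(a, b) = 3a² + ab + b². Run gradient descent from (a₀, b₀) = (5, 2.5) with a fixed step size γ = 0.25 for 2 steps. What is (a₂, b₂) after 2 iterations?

(1.5625, 0.78125)

∇f = (6a + b, a + 2b)
Step 1: at (5, 2.5), ∇f = (32.5, 10) → (5, 2.5) − 0.25·(32.5, 10) = (-3.125, 0)
Step 2: at (-3.125, 0), ∇f = (-18.75, -3.125) → (-3.125, 0) − 0.25·(-18.75, -3.125) = (1.5625, 0.78125)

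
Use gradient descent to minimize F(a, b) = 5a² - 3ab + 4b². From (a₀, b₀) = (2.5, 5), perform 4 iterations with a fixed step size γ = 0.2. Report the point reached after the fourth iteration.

(-3.056, 2.208)

∇F = (10a - 3b, -3a + 8b)
(a₁, b₁) = (2.5, 5) − 0.2·(10, 32.5) = (0.5, -1.5)
(a₂, b₂) = (0.5, -1.5) − 0.2·(9.5, -13.5) = (-1.4, 1.2)
(a₃, b₃) = (-1.4, 1.2) − 0.2·(-17.6, 13.8) = (2.12, -1.56)
(a₄, b₄) = (2.12, -1.56) − 0.2·(25.88, -18.84) = (-3.056, 2.208)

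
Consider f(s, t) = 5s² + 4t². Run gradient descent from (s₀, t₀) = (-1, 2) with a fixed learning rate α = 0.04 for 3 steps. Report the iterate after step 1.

∇f = (10s, 8t)
Step 1: at (-1, 2), ∇f = (-10, 16) → (-1, 2) − 0.04·(-10, 16) = (-0.6, 1.36)

(-0.6, 1.36)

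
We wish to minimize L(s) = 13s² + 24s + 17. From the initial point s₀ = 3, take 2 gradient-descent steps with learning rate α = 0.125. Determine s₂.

18.9375

L′(s) = 26s + 24
Step 1: L′(3) = 102; s₁ = 3 − 0.125·102 = -9.75
Step 2: L′(-9.75) = -229.5; s₂ = -9.75 − 0.125·(-229.5) = 18.9375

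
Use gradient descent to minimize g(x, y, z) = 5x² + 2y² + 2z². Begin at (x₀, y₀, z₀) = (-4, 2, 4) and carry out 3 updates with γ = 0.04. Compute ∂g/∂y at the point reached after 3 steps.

∇g = (10x, 4y, 4z)
Step 1: at (-4, 2, 4), ∇g = (-40, 8, 16) → (-4, 2, 4) − 0.04·(-40, 8, 16) = (-2.4, 1.68, 3.36)
Step 2: at (-2.4, 1.68, 3.36), ∇g = (-24, 6.72, 13.44) → (-2.4, 1.68, 3.36) − 0.04·(-24, 6.72, 13.44) = (-1.44, 1.4112, 2.8224)
Step 3: at (-1.44, 1.4112, 2.8224), ∇g = (-14.4, 5.6448, 11.2896) → (-1.44, 1.4112, 2.8224) − 0.04·(-14.4, 5.6448, 11.2896) = (-0.864, 1.185408, 2.370816)
∂g/∂y at (-0.864, 1.185408, 2.370816) = 4.741632

4.741632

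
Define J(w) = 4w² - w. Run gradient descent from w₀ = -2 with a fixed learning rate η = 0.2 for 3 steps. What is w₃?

0.584

J′(w) = 8w - 1
w₁ = -2 − 0.2·(-17) = 1.4
w₂ = 1.4 − 0.2·10.2 = -0.64
w₃ = -0.64 − 0.2·(-6.12) = 0.584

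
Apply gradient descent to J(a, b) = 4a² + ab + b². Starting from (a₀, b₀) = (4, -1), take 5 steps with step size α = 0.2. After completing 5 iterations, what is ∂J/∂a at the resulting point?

-3.04

∇J = (8a + b, a + 2b)
Step 1: at (4, -1), ∇J = (31, 2) → (4, -1) − 0.2·(31, 2) = (-2.2, -1.4)
Step 2: at (-2.2, -1.4), ∇J = (-19, -5) → (-2.2, -1.4) − 0.2·(-19, -5) = (1.6, -0.4)
Step 3: at (1.6, -0.4), ∇J = (12.4, 0.8) → (1.6, -0.4) − 0.2·(12.4, 0.8) = (-0.88, -0.56)
Step 4: at (-0.88, -0.56), ∇J = (-7.6, -2) → (-0.88, -0.56) − 0.2·(-7.6, -2) = (0.64, -0.16)
Step 5: at (0.64, -0.16), ∇J = (4.96, 0.32) → (0.64, -0.16) − 0.2·(4.96, 0.32) = (-0.352, -0.224)
∂J/∂a at (-0.352, -0.224) = -3.04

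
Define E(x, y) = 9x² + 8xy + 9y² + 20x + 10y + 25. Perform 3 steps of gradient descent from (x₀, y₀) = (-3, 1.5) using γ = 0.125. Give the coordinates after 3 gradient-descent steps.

∇E = (18x + 8y + 20, 8x + 18y + 10)
Step 1: at (-3, 1.5), ∇E = (-22, 13) → (-3, 1.5) − 0.125·(-22, 13) = (-0.25, -0.125)
Step 2: at (-0.25, -0.125), ∇E = (14.5, 5.75) → (-0.25, -0.125) − 0.125·(14.5, 5.75) = (-2.0625, -0.84375)
Step 3: at (-2.0625, -0.84375), ∇E = (-23.875, -21.6875) → (-2.0625, -0.84375) − 0.125·(-23.875, -21.6875) = (0.921875, 1.8671875)

(0.921875, 1.8671875)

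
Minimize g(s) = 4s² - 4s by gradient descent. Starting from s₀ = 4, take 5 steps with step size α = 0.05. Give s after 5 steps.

g′(s) = 8s - 4
Step 1: g′(4) = 28; s₁ = 4 − 0.05·28 = 2.6
Step 2: g′(2.6) = 16.8; s₂ = 2.6 − 0.05·16.8 = 1.76
Step 3: g′(1.76) = 10.08; s₃ = 1.76 − 0.05·10.08 = 1.256
Step 4: g′(1.256) = 6.048; s₄ = 1.256 − 0.05·6.048 = 0.9536
Step 5: g′(0.9536) = 3.6288; s₅ = 0.9536 − 0.05·3.6288 = 0.77216

0.77216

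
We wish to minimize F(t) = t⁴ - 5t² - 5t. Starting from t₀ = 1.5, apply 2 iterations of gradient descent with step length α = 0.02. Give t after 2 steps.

F′(t) = 4t³ - 10t - 5
Step 1: F′(1.5) = -6.5; t₁ = 1.5 − 0.02·(-6.5) = 1.63
Step 2: F′(1.63) = -3.977012; t₂ = 1.63 − 0.02·(-3.977012) = 1.70954024

1.70954024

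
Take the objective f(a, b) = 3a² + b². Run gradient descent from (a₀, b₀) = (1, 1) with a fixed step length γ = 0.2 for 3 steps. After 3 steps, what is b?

∇f = (6a, 2b)
(a₁, b₁) = (1, 1) − 0.2·(6, 2) = (-0.2, 0.6)
(a₂, b₂) = (-0.2, 0.6) − 0.2·(-1.2, 1.2) = (0.04, 0.36)
(a₃, b₃) = (0.04, 0.36) − 0.2·(0.24, 0.72) = (-0.008, 0.216)
b = 0.216

0.216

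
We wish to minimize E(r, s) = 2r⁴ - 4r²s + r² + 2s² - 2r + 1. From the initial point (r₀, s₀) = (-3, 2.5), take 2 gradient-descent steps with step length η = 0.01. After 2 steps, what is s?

∇E = (8r³ - 8rs + 2r - 2, -4r² + 4s)
Step 1: at (-3, 2.5), ∇E = (-164, -26) → (-3, 2.5) − 0.01·(-164, -26) = (-1.36, 2.76)
Step 2: at (-1.36, 2.76), ∇E = (5.185152, 3.6416) → (-1.36, 2.76) − 0.01·(5.185152, 3.6416) = (-1.41185152, 2.723584)
s = 2.723584

2.723584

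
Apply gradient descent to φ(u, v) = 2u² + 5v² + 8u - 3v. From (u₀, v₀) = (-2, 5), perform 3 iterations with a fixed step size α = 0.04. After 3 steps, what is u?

∇φ = (4u + 8, 10v - 3)
Step 1: at (-2, 5), ∇φ = (0, 47) → (-2, 5) − 0.04·(0, 47) = (-2, 3.12)
Step 2: at (-2, 3.12), ∇φ = (0, 28.2) → (-2, 3.12) − 0.04·(0, 28.2) = (-2, 1.992)
Step 3: at (-2, 1.992), ∇φ = (0, 16.92) → (-2, 1.992) − 0.04·(0, 16.92) = (-2, 1.3152)
u = -2

-2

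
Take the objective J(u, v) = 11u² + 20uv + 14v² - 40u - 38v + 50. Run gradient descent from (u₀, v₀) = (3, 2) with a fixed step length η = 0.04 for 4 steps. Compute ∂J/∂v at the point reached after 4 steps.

33.40267008

∇J = (22u + 20v - 40, 20u + 28v - 38)
(u₁, v₁) = (3, 2) − 0.04·(66, 78) = (0.36, -1.12)
(u₂, v₂) = (0.36, -1.12) − 0.04·(-54.48, -62.16) = (2.5392, 1.3664)
(u₃, v₃) = (2.5392, 1.3664) − 0.04·(43.1904, 51.0432) = (0.811584, -0.675328)
(u₄, v₄) = (0.811584, -0.675328) − 0.04·(-35.651712, -40.677504) = (2.23765248, 0.95177216)
∂J/∂v at (2.23765248, 0.95177216) = 33.40267008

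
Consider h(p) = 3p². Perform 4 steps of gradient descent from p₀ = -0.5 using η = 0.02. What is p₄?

-0.29984768

h′(p) = 6p
p₁ = -0.5 − 0.02·(-3) = -0.44
p₂ = -0.44 − 0.02·(-2.64) = -0.3872
p₃ = -0.3872 − 0.02·(-2.3232) = -0.340736
p₄ = -0.340736 − 0.02·(-2.044416) = -0.29984768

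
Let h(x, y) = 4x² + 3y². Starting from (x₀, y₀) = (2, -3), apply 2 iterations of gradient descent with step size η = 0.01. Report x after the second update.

1.6928

∇h = (8x, 6y)
Step 1: at (2, -3), ∇h = (16, -18) → (2, -3) − 0.01·(16, -18) = (1.84, -2.82)
Step 2: at (1.84, -2.82), ∇h = (14.72, -16.92) → (1.84, -2.82) − 0.01·(14.72, -16.92) = (1.6928, -2.6508)
x = 1.6928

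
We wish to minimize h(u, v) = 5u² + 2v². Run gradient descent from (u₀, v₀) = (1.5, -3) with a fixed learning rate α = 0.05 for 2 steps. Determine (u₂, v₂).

(0.375, -1.92)

∇h = (10u, 4v)
Step 1: at (1.5, -3), ∇h = (15, -12) → (1.5, -3) − 0.05·(15, -12) = (0.75, -2.4)
Step 2: at (0.75, -2.4), ∇h = (7.5, -9.6) → (0.75, -2.4) − 0.05·(7.5, -9.6) = (0.375, -1.92)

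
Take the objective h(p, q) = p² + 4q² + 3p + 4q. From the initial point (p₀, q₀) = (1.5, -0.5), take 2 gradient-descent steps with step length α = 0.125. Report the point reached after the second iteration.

∇h = (2p + 3, 8q + 4)
Step 1: at (1.5, -0.5), ∇h = (6, 0) → (1.5, -0.5) − 0.125·(6, 0) = (0.75, -0.5)
Step 2: at (0.75, -0.5), ∇h = (4.5, 0) → (0.75, -0.5) − 0.125·(4.5, 0) = (0.1875, -0.5)

(0.1875, -0.5)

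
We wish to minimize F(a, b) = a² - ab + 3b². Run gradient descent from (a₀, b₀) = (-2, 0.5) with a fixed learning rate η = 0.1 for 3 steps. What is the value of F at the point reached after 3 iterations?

0.93144925

∇F = (2a - b, -a + 6b)
(a₁, b₁) = (-2, 0.5) − 0.1·(-4.5, 5) = (-1.55, 0)
(a₂, b₂) = (-1.55, 0) − 0.1·(-3.1, 1.55) = (-1.24, -0.155)
(a₃, b₃) = (-1.24, -0.155) − 0.1·(-2.325, 0.31) = (-1.0075, -0.186)
F(-1.0075, -0.186) = 0.93144925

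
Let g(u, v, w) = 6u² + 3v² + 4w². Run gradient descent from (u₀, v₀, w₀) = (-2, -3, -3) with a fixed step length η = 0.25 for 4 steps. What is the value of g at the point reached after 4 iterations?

6180.10546875

∇g = (12u, 6v, 8w)
(u₁, v₁, w₁) = (-2, -3, -3) − 0.25·(-24, -18, -24) = (4, 1.5, 3)
(u₂, v₂, w₂) = (4, 1.5, 3) − 0.25·(48, 9, 24) = (-8, -0.75, -3)
(u₃, v₃, w₃) = (-8, -0.75, -3) − 0.25·(-96, -4.5, -24) = (16, 0.375, 3)
(u₄, v₄, w₄) = (16, 0.375, 3) − 0.25·(192, 2.25, 24) = (-32, -0.1875, -3)
g(-32, -0.1875, -3) = 6180.10546875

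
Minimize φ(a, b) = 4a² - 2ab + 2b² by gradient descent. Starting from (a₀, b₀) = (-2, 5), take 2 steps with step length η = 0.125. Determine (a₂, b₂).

(0.5, 1.3125)

∇φ = (8a - 2b, -2a + 4b)
(a₁, b₁) = (-2, 5) − 0.125·(-26, 24) = (1.25, 2)
(a₂, b₂) = (1.25, 2) − 0.125·(6, 5.5) = (0.5, 1.3125)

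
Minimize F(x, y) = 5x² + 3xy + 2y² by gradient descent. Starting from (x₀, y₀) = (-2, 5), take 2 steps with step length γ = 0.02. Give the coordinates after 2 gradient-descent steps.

∇F = (10x + 3y, 3x + 4y)
(x₁, y₁) = (-2, 5) − 0.02·(-5, 14) = (-1.9, 4.72)
(x₂, y₂) = (-1.9, 4.72) − 0.02·(-4.84, 13.18) = (-1.8032, 4.4564)

(-1.8032, 4.4564)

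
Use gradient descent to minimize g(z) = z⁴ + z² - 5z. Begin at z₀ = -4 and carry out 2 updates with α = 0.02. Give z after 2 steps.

g′(z) = 4z³ + 2z - 5
Step 1: g′(-4) = -269; z₁ = -4 − 0.02·(-269) = 1.38
Step 2: g′(1.38) = 8.272288; z₂ = 1.38 − 0.02·8.272288 = 1.21455424

1.21455424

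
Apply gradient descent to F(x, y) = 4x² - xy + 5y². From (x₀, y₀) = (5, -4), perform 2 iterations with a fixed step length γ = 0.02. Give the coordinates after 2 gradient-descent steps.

(3.3988, -2.3976)

∇F = (8x - y, -x + 10y)
(x₁, y₁) = (5, -4) − 0.02·(44, -45) = (4.12, -3.1)
(x₂, y₂) = (4.12, -3.1) − 0.02·(36.06, -35.12) = (3.3988, -2.3976)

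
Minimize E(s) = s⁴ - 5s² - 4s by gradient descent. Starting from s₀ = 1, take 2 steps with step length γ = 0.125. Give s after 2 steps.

E′(s) = 4s³ - 10s - 4
s₁ = 1 − 0.125·(-10) = 2.25
s₂ = 2.25 − 0.125·19.0625 = -0.1328125

-0.1328125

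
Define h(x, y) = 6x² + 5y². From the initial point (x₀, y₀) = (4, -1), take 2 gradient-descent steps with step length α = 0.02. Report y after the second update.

-0.64

∇h = (12x, 10y)
Step 1: at (4, -1), ∇h = (48, -10) → (4, -1) − 0.02·(48, -10) = (3.04, -0.8)
Step 2: at (3.04, -0.8), ∇h = (36.48, -8) → (3.04, -0.8) − 0.02·(36.48, -8) = (2.3104, -0.64)
y = -0.64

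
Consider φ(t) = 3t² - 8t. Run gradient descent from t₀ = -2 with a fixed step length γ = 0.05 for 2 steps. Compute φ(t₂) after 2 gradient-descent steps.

φ′(t) = 6t - 8
t₁ = -2 − 0.05·(-20) = -1
t₂ = -1 − 0.05·(-14) = -0.3
φ(-0.3) = 2.67

2.67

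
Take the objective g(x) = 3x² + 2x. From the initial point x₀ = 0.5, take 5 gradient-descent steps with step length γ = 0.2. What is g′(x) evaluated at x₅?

-0.0016

g′(x) = 6x + 2
Step 1: g′(0.5) = 5; x₁ = 0.5 − 0.2·5 = -0.5
Step 2: g′(-0.5) = -1; x₂ = -0.5 − 0.2·(-1) = -0.3
Step 3: g′(-0.3) = 0.2; x₃ = -0.3 − 0.2·0.2 = -0.34
Step 4: g′(-0.34) = -0.04; x₄ = -0.34 − 0.2·(-0.04) = -0.332
Step 5: g′(-0.332) = 0.008; x₅ = -0.332 − 0.2·0.008 = -0.3336
g′(x) at (-0.3336) = -0.0016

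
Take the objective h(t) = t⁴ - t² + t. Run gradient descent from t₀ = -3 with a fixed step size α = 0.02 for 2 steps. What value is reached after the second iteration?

-0.96390464

h′(t) = 4t³ - 2t + 1
t₁ = -3 − 0.02·(-101) = -0.98
t₂ = -0.98 − 0.02·(-0.804768) = -0.96390464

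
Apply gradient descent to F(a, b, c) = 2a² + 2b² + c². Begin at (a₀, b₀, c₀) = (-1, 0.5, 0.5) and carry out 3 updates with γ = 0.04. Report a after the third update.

-0.592704

∇F = (4a, 4b, 2c)
Step 1: at (-1, 0.5, 0.5), ∇F = (-4, 2, 1) → (-1, 0.5, 0.5) − 0.04·(-4, 2, 1) = (-0.84, 0.42, 0.46)
Step 2: at (-0.84, 0.42, 0.46), ∇F = (-3.36, 1.68, 0.92) → (-0.84, 0.42, 0.46) − 0.04·(-3.36, 1.68, 0.92) = (-0.7056, 0.3528, 0.4232)
Step 3: at (-0.7056, 0.3528, 0.4232), ∇F = (-2.8224, 1.4112, 0.8464) → (-0.7056, 0.3528, 0.4232) − 0.04·(-2.8224, 1.4112, 0.8464) = (-0.592704, 0.296352, 0.389344)
a = -0.592704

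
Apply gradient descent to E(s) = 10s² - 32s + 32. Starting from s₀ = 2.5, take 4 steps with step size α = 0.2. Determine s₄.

74.5

E′(s) = 20s - 32
Step 1: E′(2.5) = 18; s₁ = 2.5 − 0.2·18 = -1.1
Step 2: E′(-1.1) = -54; s₂ = -1.1 − 0.2·(-54) = 9.7
Step 3: E′(9.7) = 162; s₃ = 9.7 − 0.2·162 = -22.7
Step 4: E′(-22.7) = -486; s₄ = -22.7 − 0.2·(-486) = 74.5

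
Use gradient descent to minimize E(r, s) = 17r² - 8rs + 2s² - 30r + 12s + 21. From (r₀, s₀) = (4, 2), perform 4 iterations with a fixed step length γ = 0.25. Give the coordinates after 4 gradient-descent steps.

∇E = (34r - 8s - 30, -8r + 4s + 12)
(r₁, s₁) = (4, 2) − 0.25·(90, -12) = (-18.5, 5)
(r₂, s₂) = (-18.5, 5) − 0.25·(-699, 180) = (156.25, -40)
(r₃, s₃) = (156.25, -40) − 0.25·(5602.5, -1398) = (-1244.375, 309.5)
(r₄, s₄) = (-1244.375, 309.5) − 0.25·(-44814.75, 11205) = (9959.3125, -2491.75)

(9959.3125, -2491.75)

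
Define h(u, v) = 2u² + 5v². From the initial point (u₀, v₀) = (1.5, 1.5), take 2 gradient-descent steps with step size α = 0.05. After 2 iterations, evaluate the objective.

∇h = (4u, 10v)
Step 1: at (1.5, 1.5), ∇h = (6, 15) → (1.5, 1.5) − 0.05·(6, 15) = (1.2, 0.75)
Step 2: at (1.2, 0.75), ∇h = (4.8, 7.5) → (1.2, 0.75) − 0.05·(4.8, 7.5) = (0.96, 0.375)
h(0.96, 0.375) = 2.546325

2.546325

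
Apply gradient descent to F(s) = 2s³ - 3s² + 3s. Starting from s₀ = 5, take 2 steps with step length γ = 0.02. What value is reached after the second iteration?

2.010608

F′(s) = 6s² - 6s + 3
Step 1: F′(5) = 123; s₁ = 5 − 0.02·123 = 2.54
Step 2: F′(2.54) = 26.4696; s₂ = 2.54 − 0.02·26.4696 = 2.010608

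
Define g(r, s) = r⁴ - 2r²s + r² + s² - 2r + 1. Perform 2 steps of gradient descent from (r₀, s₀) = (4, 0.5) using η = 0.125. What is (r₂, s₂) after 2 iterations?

(10603.3515625, 195.796875)

∇g = (4r³ - 4rs + 2r - 2, -2r² + 2s)
Step 1: at (4, 0.5), ∇g = (254, -31) → (4, 0.5) − 0.125·(254, -31) = (-27.75, 4.375)
Step 2: at (-27.75, 4.375), ∇g = (-85048.8125, -1531.375) → (-27.75, 4.375) − 0.125·(-85048.8125, -1531.375) = (10603.3515625, 195.796875)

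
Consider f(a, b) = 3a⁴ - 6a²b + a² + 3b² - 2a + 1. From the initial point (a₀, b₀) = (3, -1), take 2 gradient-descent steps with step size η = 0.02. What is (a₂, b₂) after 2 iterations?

(14.54242048, 2.374208)

∇f = (12a³ - 12ab + 2a - 2, -6a² + 6b)
Step 1: at (3, -1), ∇f = (364, -60) → (3, -1) − 0.02·(364, -60) = (-4.28, 0.2)
Step 2: at (-4.28, 0.2), ∇f = (-941.121024, -108.7104) → (-4.28, 0.2) − 0.02·(-941.121024, -108.7104) = (14.54242048, 2.374208)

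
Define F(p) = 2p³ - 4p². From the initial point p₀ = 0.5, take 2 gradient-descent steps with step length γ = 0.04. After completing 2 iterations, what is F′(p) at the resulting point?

-2.65757184

F′(p) = 6p² - 8p
p₁ = 0.5 − 0.04·(-2.5) = 0.6
p₂ = 0.6 − 0.04·(-2.64) = 0.7056
F′(p) at (0.7056) = -2.65757184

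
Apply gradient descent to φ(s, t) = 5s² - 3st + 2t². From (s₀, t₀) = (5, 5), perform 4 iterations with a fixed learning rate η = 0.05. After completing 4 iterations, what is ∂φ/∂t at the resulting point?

8.76603125

∇φ = (10s - 3t, -3s + 4t)
Step 1: at (5, 5), ∇φ = (35, 5) → (5, 5) − 0.05·(35, 5) = (3.25, 4.75)
Step 2: at (3.25, 4.75), ∇φ = (18.25, 9.25) → (3.25, 4.75) − 0.05·(18.25, 9.25) = (2.3375, 4.2875)
Step 3: at (2.3375, 4.2875), ∇φ = (10.5125, 10.1375) → (2.3375, 4.2875) − 0.05·(10.5125, 10.1375) = (1.811875, 3.780625)
Step 4: at (1.811875, 3.780625), ∇φ = (6.776875, 9.686875) → (1.811875, 3.780625) − 0.05·(6.776875, 9.686875) = (1.47303125, 3.29628125)
∂φ/∂t at (1.47303125, 3.29628125) = 8.76603125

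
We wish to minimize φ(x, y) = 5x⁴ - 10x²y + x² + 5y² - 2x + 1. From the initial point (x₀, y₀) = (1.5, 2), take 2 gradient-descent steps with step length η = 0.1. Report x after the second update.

∇φ = (20x³ - 20xy + 2x - 2, -10x² + 10y)
Step 1: at (1.5, 2), ∇φ = (8.5, -2.5) → (1.5, 2) − 0.1·(8.5, -2.5) = (0.65, 2.25)
Step 2: at (0.65, 2.25), ∇φ = (-24.4575, 18.275) → (0.65, 2.25) − 0.1·(-24.4575, 18.275) = (3.09575, 0.4225)
x = 3.09575

3.09575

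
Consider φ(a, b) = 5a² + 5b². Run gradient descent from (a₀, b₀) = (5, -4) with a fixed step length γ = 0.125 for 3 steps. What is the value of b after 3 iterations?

0.0625

∇φ = (10a, 10b)
Step 1: at (5, -4), ∇φ = (50, -40) → (5, -4) − 0.125·(50, -40) = (-1.25, 1)
Step 2: at (-1.25, 1), ∇φ = (-12.5, 10) → (-1.25, 1) − 0.125·(-12.5, 10) = (0.3125, -0.25)
Step 3: at (0.3125, -0.25), ∇φ = (3.125, -2.5) → (0.3125, -0.25) − 0.125·(3.125, -2.5) = (-0.078125, 0.0625)
b = 0.0625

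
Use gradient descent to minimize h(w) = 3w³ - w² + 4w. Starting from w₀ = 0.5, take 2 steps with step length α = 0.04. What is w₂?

0.122924

h′(w) = 9w² - 2w + 4
w₁ = 0.5 − 0.04·5.25 = 0.29
w₂ = 0.29 − 0.04·4.1769 = 0.122924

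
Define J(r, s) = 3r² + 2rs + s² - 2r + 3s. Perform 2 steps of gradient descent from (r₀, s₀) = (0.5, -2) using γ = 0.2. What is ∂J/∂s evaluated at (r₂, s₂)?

∇J = (6r + 2s - 2, 2r + 2s + 3)
Step 1: at (0.5, -2), ∇J = (-3, 0) → (0.5, -2) − 0.2·(-3, 0) = (1.1, -2)
Step 2: at (1.1, -2), ∇J = (0.6, 1.2) → (1.1, -2) − 0.2·(0.6, 1.2) = (0.98, -2.24)
∂J/∂s at (0.98, -2.24) = 0.48

0.48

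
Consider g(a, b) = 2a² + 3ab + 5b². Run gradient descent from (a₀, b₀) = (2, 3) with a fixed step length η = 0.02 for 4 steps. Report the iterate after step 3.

(1.175704, 1.296096)

∇g = (4a + 3b, 3a + 10b)
(a₁, b₁) = (2, 3) − 0.02·(17, 36) = (1.66, 2.28)
(a₂, b₂) = (1.66, 2.28) − 0.02·(13.48, 27.78) = (1.3904, 1.7244)
(a₃, b₃) = (1.3904, 1.7244) − 0.02·(10.7348, 21.4152) = (1.175704, 1.296096)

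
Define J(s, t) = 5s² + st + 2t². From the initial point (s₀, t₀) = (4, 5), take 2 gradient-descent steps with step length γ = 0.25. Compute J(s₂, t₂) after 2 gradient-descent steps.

∇J = (10s + t, s + 4t)
(s₁, t₁) = (4, 5) − 0.25·(45, 24) = (-7.25, -1)
(s₂, t₂) = (-7.25, -1) − 0.25·(-73.5, -11.25) = (11.125, 1.8125)
J(11.125, 1.8125) = 645.5625

645.5625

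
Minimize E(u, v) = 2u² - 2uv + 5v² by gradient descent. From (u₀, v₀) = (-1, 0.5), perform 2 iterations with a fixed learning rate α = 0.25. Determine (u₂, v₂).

∇E = (4u - 2v, -2u + 10v)
Step 1: at (-1, 0.5), ∇E = (-5, 7) → (-1, 0.5) − 0.25·(-5, 7) = (0.25, -1.25)
Step 2: at (0.25, -1.25), ∇E = (3.5, -13) → (0.25, -1.25) − 0.25·(3.5, -13) = (-0.625, 2)

(-0.625, 2)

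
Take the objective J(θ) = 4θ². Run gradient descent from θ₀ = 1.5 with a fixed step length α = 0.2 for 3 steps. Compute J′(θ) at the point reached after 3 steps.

J′(θ) = 8θ
θ₁ = 1.5 − 0.2·12 = -0.9
θ₂ = -0.9 − 0.2·(-7.2) = 0.54
θ₃ = 0.54 − 0.2·4.32 = -0.324
J′(θ) at (-0.324) = -2.592

-2.592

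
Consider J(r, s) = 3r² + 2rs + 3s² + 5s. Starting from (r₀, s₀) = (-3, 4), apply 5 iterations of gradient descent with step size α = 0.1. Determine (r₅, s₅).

(-0.008, -0.61648)

∇J = (6r + 2s, 2r + 6s + 5)
(r₁, s₁) = (-3, 4) − 0.1·(-10, 23) = (-2, 1.7)
(r₂, s₂) = (-2, 1.7) − 0.1·(-8.6, 11.2) = (-1.14, 0.58)
(r₃, s₃) = (-1.14, 0.58) − 0.1·(-5.68, 6.2) = (-0.572, -0.04)
(r₄, s₄) = (-0.572, -0.04) − 0.1·(-3.512, 3.616) = (-0.2208, -0.4016)
(r₅, s₅) = (-0.2208, -0.4016) − 0.1·(-2.128, 2.1488) = (-0.008, -0.61648)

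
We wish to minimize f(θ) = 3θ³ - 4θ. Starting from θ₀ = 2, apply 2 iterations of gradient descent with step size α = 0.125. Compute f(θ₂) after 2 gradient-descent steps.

f′(θ) = 9θ² - 4
θ₁ = 2 − 0.125·32 = -2
θ₂ = -2 − 0.125·32 = -6
f(-6) = -624

-624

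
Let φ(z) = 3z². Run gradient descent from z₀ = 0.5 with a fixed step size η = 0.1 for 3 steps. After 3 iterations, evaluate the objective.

0.003072

φ′(z) = 6z
Step 1: φ′(0.5) = 3; z₁ = 0.5 − 0.1·3 = 0.2
Step 2: φ′(0.2) = 1.2; z₂ = 0.2 − 0.1·1.2 = 0.08
Step 3: φ′(0.08) = 0.48; z₃ = 0.08 − 0.1·0.48 = 0.032
φ(0.032) = 0.003072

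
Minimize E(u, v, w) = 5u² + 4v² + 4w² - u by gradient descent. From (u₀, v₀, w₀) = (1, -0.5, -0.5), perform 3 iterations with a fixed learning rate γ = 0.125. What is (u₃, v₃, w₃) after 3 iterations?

(0.0859375, 0, 0)

∇E = (10u - 1, 8v, 8w)
Step 1: at (1, -0.5, -0.5), ∇E = (9, -4, -4) → (1, -0.5, -0.5) − 0.125·(9, -4, -4) = (-0.125, 0, 0)
Step 2: at (-0.125, 0, 0), ∇E = (-2.25, 0, 0) → (-0.125, 0, 0) − 0.125·(-2.25, 0, 0) = (0.15625, 0, 0)
Step 3: at (0.15625, 0, 0), ∇E = (0.5625, 0, 0) → (0.15625, 0, 0) − 0.125·(0.5625, 0, 0) = (0.0859375, 0, 0)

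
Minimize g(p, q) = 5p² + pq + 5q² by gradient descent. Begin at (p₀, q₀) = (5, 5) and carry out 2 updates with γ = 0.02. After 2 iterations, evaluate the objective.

∇g = (10p + q, p + 10q)
(p₁, q₁) = (5, 5) − 0.02·(55, 55) = (3.9, 3.9)
(p₂, q₂) = (3.9, 3.9) − 0.02·(42.9, 42.9) = (3.042, 3.042)
g(3.042, 3.042) = 101.791404

101.791404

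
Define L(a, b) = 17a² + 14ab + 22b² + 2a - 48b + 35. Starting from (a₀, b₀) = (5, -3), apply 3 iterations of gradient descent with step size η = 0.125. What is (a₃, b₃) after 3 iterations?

(-17.421875, 77.46875)

∇L = (34a + 14b + 2, 14a + 44b - 48)
(a₁, b₁) = (5, -3) − 0.125·(130, -110) = (-11.25, 10.75)
(a₂, b₂) = (-11.25, 10.75) − 0.125·(-230, 267.5) = (17.5, -22.6875)
(a₃, b₃) = (17.5, -22.6875) − 0.125·(279.375, -801.25) = (-17.421875, 77.46875)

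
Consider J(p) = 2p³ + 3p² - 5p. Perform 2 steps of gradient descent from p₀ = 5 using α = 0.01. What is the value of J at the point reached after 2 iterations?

J′(p) = 6p² + 6p - 5
Step 1: J′(5) = 175; p₁ = 5 − 0.01·175 = 3.25
Step 2: J′(3.25) = 77.875; p₂ = 3.25 − 0.01·77.875 = 2.47125
J(2.47125) = 36.14920559765625

36.14920559765625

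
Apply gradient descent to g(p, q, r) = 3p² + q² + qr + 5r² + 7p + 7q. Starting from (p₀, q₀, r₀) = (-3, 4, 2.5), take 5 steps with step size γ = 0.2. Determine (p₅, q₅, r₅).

∇g = (6p + 7, 2q + r + 7, q + 10r)
Step 1: at (-3, 4, 2.5), ∇g = (-11, 17.5, 29) → (-3, 4, 2.5) − 0.2·(-11, 17.5, 29) = (-0.8, 0.5, -3.3)
Step 2: at (-0.8, 0.5, -3.3), ∇g = (2.2, 4.7, -32.5) → (-0.8, 0.5, -3.3) − 0.2·(2.2, 4.7, -32.5) = (-1.24, -0.44, 3.2)
Step 3: at (-1.24, -0.44, 3.2), ∇g = (-0.44, 9.32, 31.56) → (-1.24, -0.44, 3.2) − 0.2·(-0.44, 9.32, 31.56) = (-1.152, -2.304, -3.112)
Step 4: at (-1.152, -2.304, -3.112), ∇g = (0.088, -0.72, -33.424) → (-1.152, -2.304, -3.112) − 0.2·(0.088, -0.72, -33.424) = (-1.1696, -2.16, 3.5728)
Step 5: at (-1.1696, -2.16, 3.5728), ∇g = (-0.0176, 6.2528, 33.568) → (-1.1696, -2.16, 3.5728) − 0.2·(-0.0176, 6.2528, 33.568) = (-1.16608, -3.41056, -3.1408)

(-1.16608, -3.41056, -3.1408)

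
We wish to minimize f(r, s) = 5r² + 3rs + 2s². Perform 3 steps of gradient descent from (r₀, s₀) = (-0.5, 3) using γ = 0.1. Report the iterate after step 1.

∇f = (10r + 3s, 3r + 4s)
Step 1: at (-0.5, 3), ∇f = (4, 10.5) → (-0.5, 3) − 0.1·(4, 10.5) = (-0.9, 1.95)

(-0.9, 1.95)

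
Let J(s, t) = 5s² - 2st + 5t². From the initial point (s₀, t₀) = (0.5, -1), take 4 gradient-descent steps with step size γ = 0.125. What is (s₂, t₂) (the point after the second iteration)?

∇J = (10s - 2t, -2s + 10t)
(s₁, t₁) = (0.5, -1) − 0.125·(7, -11) = (-0.375, 0.375)
(s₂, t₂) = (-0.375, 0.375) − 0.125·(-4.5, 4.5) = (0.1875, -0.1875)

(0.1875, -0.1875)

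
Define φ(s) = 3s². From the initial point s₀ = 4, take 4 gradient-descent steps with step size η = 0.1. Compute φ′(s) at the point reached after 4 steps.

0.6144

φ′(s) = 6s
s₁ = 4 − 0.1·24 = 1.6
s₂ = 1.6 − 0.1·9.6 = 0.64
s₃ = 0.64 − 0.1·3.84 = 0.256
s₄ = 0.256 − 0.1·1.536 = 0.1024
φ′(s) at (0.1024) = 0.6144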